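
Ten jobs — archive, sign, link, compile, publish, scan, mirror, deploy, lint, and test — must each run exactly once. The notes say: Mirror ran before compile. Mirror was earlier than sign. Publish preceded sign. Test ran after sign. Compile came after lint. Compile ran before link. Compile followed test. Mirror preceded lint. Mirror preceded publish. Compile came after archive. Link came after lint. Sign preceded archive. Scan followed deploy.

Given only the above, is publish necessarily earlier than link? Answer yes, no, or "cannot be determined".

yes

Chain the constraints: publish → sign → test → compile → link. Each link is directly stated, so publish comes before link.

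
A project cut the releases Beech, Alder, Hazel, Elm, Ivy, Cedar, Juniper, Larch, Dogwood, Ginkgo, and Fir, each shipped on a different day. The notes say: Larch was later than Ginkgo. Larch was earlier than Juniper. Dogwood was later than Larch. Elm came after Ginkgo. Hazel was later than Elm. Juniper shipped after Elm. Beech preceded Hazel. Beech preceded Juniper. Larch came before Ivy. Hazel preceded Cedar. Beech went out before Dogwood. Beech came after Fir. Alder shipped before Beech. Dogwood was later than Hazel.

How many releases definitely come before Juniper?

6

Directly stated before Juniper: Beech, Elm, and Larch.
Alder reaches Juniper via Alder → Beech → Juniper.
Fir reaches Juniper via Fir → Beech → Juniper.
Ginkgo reaches Juniper via Ginkgo → Elm → Juniper.
No chain forces Dogwood (or any of the others) ahead of Juniper.
That's Alder, Beech, Elm, Fir, Ginkgo, and Larch — 6 in all.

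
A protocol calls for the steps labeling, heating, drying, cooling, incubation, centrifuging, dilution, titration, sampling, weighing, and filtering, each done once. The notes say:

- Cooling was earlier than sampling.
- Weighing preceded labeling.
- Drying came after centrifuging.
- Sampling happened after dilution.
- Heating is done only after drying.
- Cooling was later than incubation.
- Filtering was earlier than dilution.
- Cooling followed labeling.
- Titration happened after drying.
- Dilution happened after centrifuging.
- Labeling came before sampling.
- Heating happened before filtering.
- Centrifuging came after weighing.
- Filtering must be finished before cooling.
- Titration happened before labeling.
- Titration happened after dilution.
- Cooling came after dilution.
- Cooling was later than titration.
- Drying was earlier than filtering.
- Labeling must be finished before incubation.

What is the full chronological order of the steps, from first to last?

The constraints fix every adjacent pair, so only one ordering works:
weighing → centrifuging → drying → heating → filtering → dilution → titration → labeling → incubation → cooling → sampling.

weighing, centrifuging, drying, heating, filtering, dilution, titration, labeling, incubation, cooling, sampling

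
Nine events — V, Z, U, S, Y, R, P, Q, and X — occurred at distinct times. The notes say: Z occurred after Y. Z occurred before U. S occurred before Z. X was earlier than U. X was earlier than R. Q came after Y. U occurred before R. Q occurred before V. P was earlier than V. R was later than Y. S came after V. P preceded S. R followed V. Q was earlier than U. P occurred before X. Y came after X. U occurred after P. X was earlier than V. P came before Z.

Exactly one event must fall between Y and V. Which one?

Tracing the constraints gives Y → Q → V, so Q sits after Y and before V.
No other event is forced both after Y and before V.

Q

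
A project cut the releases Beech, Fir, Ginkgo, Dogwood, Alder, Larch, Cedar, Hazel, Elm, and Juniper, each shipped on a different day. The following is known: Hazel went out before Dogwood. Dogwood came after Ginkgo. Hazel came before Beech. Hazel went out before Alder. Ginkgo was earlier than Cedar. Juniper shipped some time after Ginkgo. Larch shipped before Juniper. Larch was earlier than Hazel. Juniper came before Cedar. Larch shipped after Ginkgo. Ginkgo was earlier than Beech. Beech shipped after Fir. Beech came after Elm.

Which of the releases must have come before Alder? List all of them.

Ginkgo, Hazel, Larch

Directly stated before Alder: Hazel.
Ginkgo reaches Alder via Ginkgo → Larch → Hazel → Alder.
Larch reaches Alder via Larch → Hazel → Alder.
No chain forces Beech (or any of the others) ahead of Alder.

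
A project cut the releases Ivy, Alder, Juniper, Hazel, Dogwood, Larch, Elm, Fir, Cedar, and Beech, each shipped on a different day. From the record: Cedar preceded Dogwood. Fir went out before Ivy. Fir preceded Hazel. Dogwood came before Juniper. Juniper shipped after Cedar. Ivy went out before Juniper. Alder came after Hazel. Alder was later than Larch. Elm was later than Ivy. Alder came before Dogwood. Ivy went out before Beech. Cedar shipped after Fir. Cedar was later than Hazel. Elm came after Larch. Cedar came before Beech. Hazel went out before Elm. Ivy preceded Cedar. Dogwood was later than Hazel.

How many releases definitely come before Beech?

Directly stated before Beech: Cedar and Ivy.
Fir reaches Beech via Fir → Cedar → Beech.
Hazel reaches Beech via Hazel → Cedar → Beech.
That's Cedar, Fir, Hazel, and Ivy — 4 in all.

4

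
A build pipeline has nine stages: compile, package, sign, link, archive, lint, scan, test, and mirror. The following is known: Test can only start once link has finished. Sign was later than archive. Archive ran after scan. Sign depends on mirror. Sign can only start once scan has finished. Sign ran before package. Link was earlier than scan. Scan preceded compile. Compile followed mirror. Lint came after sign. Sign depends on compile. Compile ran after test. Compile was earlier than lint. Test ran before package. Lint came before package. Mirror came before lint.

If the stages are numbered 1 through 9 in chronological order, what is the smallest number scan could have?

2

Link must come before scan — 1 forced predecessor.
Nothing else is forced ahead of scan, so its earliest slot is position 1 + 1 = 2.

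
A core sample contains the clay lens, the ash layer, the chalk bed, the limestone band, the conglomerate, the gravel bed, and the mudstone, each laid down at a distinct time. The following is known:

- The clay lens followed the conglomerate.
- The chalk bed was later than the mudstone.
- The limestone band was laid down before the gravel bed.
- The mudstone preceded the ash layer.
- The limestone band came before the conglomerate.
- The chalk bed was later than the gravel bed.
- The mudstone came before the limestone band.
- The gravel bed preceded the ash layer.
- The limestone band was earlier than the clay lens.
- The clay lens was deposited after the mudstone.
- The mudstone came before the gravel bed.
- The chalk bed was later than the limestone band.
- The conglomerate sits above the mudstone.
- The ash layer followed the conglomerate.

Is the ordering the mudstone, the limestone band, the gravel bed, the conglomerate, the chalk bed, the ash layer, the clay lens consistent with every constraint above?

yes

Check each stated constraint against the proposed order — e.g. the mudstone is ahead of the ash layer; the mudstone is ahead of the clay lens. Every pair is in the required order; nothing is violated.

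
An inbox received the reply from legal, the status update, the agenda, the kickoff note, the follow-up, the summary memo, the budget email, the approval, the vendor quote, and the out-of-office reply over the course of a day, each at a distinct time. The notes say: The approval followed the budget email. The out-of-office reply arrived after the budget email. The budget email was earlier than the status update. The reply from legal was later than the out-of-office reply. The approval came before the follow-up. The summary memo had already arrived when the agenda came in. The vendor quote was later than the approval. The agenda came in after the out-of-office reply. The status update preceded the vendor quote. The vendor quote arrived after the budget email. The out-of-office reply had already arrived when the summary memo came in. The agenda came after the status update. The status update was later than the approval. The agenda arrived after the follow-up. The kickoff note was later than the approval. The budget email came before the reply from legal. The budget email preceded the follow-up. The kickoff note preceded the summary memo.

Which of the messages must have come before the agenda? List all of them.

Directly stated before the agenda: the follow-up, the out-of-office reply, the status update, and the summary memo.
The approval reaches the agenda via the approval → the status update → the agenda.
The budget email reaches the agenda via the budget email → the follow-up → the agenda.
The kickoff note reaches the agenda via the kickoff note → the summary memo → the agenda.
No chain forces the reply from legal (or any of the others) ahead of the agenda.

the approval, the budget email, the follow-up, the kickoff note, the out-of-office reply, the status update, the summary memo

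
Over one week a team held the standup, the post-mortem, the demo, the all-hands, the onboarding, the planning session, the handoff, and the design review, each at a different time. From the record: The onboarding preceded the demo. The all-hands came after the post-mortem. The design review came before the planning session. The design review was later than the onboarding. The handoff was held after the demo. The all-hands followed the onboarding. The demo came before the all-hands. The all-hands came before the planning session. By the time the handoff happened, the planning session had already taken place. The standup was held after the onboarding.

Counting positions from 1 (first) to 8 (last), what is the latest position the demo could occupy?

The demo must come before the all-hands, the handoff, and the planning session — 3 meetings forced after it.
Everything else can be placed before the demo in some valid order, so the demo can sit as late as position 8 − 3 = 5.

5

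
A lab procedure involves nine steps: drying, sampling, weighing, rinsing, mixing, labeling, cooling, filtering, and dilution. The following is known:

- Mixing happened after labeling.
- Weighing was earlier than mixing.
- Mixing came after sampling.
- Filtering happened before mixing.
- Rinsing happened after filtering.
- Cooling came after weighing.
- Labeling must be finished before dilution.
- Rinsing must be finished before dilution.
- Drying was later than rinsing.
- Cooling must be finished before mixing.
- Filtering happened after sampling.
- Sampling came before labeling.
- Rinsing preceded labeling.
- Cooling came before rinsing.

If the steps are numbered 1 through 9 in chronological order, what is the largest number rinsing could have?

5

Rinsing must come before dilution, drying, labeling, and mixing — 4 steps forced after it.
Everything else can be placed before rinsing in some valid order, so rinsing can sit as late as position 9 − 4 = 5.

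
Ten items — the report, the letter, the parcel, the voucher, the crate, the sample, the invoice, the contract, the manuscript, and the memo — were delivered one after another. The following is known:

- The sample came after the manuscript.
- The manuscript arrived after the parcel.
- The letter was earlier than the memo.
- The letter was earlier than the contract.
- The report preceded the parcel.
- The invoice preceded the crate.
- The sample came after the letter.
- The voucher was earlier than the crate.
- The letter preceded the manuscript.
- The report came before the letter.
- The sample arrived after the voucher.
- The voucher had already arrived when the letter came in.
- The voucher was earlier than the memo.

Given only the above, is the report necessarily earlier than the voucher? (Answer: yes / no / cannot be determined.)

No chain of stated constraints runs from the report to the voucher, and none runs from the voucher to the report either.
So the relative order of the report and the voucher is not fixed by the given facts.

cannot be determined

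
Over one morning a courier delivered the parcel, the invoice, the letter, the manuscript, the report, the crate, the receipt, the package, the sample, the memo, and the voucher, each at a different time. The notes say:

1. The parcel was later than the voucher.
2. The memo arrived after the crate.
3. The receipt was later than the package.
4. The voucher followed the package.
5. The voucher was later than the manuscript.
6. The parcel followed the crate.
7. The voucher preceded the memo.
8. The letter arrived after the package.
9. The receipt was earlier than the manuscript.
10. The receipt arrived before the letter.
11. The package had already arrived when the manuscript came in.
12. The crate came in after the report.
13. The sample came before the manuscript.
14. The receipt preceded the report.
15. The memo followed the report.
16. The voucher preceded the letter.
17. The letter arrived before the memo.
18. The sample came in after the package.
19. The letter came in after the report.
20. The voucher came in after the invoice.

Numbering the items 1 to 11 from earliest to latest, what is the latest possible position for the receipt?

The receipt must come before the crate, the letter, the manuscript, the memo, the parcel, the report, and the voucher — 7 items forced after it.
Everything else can be placed before the receipt in some valid order, so the receipt can sit as late as position 11 − 7 = 4.

4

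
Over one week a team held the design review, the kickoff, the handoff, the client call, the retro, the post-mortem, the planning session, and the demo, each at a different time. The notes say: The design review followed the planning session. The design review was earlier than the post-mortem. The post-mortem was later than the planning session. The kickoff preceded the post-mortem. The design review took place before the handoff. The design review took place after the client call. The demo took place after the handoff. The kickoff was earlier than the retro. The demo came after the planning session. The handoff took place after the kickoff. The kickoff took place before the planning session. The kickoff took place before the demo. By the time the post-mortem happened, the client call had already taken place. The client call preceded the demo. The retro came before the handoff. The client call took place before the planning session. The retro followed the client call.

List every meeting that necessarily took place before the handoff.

the client call, the design review, the kickoff, the planning session, the retro

Directly stated before the handoff: the design review, the kickoff, and the retro.
The client call reaches the handoff via the client call → the retro → the handoff.
The planning session reaches the handoff via the planning session → the design review → the handoff.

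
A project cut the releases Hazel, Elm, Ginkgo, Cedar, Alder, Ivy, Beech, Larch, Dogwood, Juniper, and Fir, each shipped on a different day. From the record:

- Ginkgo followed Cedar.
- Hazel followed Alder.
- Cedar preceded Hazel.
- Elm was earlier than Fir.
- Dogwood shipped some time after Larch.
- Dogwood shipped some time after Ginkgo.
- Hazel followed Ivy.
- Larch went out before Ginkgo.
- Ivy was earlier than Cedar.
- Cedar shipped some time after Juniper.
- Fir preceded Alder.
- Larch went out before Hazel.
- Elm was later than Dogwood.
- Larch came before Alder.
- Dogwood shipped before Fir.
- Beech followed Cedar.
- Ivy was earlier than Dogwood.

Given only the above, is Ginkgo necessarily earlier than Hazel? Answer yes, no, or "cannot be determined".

Chain the constraints: Ginkgo → Dogwood → Fir → Alder → Hazel. Each link is directly stated, so Ginkgo comes before Hazel.

yes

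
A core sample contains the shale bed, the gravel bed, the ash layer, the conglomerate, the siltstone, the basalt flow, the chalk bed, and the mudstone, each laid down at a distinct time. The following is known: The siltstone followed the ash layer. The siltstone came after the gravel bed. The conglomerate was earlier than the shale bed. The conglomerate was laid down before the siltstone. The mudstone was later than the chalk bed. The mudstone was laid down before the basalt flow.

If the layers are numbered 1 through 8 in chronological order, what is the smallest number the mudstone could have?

The chalk bed must come before the mudstone — 1 forced predecessor.
Nothing else is forced ahead of the mudstone, so its earliest slot is position 1 + 1 = 2.

2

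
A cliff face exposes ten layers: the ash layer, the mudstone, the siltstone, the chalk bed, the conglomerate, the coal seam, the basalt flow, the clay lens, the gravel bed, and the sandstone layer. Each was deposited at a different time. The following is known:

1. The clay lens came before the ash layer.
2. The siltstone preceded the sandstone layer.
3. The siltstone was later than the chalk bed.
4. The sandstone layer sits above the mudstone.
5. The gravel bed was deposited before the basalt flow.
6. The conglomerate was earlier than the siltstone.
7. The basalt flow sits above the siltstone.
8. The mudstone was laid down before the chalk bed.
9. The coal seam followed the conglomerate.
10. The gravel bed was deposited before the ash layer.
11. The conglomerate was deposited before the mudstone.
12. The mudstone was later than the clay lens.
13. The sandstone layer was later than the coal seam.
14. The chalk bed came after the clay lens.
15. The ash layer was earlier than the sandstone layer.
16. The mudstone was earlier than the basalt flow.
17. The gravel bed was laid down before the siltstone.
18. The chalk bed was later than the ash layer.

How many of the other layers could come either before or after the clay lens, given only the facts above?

3

Forced after the clay lens: the ash layer, the basalt flow, the chalk bed, the mudstone, the sandstone layer, and the siltstone.
That leaves the coal seam, the conglomerate, and the gravel bed with no forced order relative to the clay lens — 3.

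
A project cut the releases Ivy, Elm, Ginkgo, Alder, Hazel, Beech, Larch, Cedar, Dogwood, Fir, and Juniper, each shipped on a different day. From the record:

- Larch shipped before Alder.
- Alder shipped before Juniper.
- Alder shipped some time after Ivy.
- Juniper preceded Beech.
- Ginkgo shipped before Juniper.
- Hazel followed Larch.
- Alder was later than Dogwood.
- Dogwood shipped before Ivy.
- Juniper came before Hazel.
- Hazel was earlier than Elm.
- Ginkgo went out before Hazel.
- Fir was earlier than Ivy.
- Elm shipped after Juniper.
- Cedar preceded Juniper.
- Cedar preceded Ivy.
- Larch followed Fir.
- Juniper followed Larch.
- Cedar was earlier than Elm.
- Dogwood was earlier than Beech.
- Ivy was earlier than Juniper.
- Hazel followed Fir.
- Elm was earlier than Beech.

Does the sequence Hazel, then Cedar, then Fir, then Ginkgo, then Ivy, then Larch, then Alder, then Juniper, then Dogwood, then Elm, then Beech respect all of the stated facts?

The constraints require Dogwood before Alder, but in the proposed sequence Alder appears ahead of Dogwood. That one violation is enough.

no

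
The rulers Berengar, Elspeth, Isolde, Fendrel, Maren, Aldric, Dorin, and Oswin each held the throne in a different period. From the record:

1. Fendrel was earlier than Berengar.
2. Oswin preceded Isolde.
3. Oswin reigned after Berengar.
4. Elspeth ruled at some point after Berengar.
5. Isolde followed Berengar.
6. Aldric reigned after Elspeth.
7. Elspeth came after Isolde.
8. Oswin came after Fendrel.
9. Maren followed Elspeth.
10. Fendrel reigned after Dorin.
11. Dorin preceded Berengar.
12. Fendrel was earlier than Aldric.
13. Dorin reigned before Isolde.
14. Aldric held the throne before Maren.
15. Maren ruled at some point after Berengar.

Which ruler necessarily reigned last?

Maren

Every other ruler has a chain of constraints placing them before Maren, so Maren is last.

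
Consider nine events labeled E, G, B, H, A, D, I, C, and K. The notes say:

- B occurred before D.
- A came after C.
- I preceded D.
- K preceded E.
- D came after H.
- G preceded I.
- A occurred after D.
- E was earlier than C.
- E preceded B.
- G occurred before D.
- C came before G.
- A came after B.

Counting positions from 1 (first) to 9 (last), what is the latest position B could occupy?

7

B must come before A and D — 2 events forced after it.
Everything else can be placed before B in some valid order, so B can sit as late as position 9 − 2 = 7.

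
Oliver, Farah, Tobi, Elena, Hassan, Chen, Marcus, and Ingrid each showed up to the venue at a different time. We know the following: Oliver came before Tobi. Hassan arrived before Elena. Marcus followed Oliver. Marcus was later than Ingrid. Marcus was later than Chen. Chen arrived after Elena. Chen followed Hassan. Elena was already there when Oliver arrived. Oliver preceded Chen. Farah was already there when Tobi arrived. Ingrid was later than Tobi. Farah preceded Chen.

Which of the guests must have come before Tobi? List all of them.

Elena, Farah, Hassan, Oliver

Directly stated before Tobi: Farah and Oliver.
Elena reaches Tobi via Elena → Oliver → Tobi.
Hassan reaches Tobi via Hassan → Elena → Oliver → Tobi.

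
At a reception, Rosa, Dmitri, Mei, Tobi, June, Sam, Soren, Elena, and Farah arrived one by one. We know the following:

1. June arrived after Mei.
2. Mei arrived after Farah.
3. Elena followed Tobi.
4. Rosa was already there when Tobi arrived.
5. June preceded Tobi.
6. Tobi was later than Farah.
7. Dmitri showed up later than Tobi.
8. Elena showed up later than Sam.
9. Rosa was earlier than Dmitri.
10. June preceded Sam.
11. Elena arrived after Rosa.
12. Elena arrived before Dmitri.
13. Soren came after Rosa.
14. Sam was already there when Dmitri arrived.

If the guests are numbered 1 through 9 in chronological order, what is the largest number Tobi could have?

7

Tobi must come before Dmitri and Elena — 2 guests forced after them.
Everything else can be placed before Tobi in some valid order, so Tobi can sit as late as position 9 − 2 = 7.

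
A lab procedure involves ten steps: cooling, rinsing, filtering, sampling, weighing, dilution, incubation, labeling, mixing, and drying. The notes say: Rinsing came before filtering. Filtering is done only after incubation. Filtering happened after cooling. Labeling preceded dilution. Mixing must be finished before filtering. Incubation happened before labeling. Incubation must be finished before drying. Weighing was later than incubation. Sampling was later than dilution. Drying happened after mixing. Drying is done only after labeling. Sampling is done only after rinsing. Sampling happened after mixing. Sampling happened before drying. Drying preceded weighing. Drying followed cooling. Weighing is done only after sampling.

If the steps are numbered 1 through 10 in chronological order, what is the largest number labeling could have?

6

Labeling must come before dilution, drying, sampling, and weighing — 4 steps forced after it.
Everything else can be placed before labeling in some valid order, so labeling can sit as late as position 10 − 4 = 6.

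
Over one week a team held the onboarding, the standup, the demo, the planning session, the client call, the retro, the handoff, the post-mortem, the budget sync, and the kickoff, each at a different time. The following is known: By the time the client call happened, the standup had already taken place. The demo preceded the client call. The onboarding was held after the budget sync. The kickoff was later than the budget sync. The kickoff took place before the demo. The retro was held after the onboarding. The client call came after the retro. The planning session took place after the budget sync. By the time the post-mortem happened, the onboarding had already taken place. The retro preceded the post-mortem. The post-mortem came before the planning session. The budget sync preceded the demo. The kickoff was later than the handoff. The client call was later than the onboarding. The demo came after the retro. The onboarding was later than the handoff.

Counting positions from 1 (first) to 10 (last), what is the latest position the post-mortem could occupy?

The post-mortem must come before the planning session — 1 meeting forced after it.
Everything else can be placed before the post-mortem in some valid order, so the post-mortem can sit as late as position 10 − 1 = 9.

9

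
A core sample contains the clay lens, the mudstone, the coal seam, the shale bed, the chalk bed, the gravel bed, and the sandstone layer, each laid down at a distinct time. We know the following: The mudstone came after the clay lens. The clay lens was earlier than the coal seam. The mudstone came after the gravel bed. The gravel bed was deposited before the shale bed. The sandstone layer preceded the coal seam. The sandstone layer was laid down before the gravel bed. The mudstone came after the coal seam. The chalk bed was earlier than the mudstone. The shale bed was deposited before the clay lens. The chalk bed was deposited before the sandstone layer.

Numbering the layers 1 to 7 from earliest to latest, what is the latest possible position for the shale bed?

The shale bed must come before the clay lens, the coal seam, and the mudstone — 3 layers forced after it.
Everything else can be placed before the shale bed in some valid order, so the shale bed can sit as late as position 7 − 3 = 4.

4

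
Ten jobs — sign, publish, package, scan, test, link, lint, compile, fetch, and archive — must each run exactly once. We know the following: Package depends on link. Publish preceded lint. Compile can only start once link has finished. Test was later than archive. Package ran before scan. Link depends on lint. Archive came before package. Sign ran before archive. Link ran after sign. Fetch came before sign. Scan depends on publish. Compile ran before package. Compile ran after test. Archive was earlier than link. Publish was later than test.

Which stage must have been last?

scan

Every other stage has a chain of constraints placing it before scan, so scan is last.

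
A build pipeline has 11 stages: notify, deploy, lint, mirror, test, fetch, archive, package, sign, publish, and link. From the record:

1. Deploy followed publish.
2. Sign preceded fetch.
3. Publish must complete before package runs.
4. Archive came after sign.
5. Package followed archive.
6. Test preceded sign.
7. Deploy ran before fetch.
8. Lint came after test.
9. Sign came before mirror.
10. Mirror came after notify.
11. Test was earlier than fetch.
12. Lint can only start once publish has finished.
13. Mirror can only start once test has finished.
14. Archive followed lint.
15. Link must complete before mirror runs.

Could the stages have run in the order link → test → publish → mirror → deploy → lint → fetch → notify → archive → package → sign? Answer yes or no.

no

The constraints require sign before fetch, but in the proposed sequence fetch appears ahead of sign. That one violation is enough.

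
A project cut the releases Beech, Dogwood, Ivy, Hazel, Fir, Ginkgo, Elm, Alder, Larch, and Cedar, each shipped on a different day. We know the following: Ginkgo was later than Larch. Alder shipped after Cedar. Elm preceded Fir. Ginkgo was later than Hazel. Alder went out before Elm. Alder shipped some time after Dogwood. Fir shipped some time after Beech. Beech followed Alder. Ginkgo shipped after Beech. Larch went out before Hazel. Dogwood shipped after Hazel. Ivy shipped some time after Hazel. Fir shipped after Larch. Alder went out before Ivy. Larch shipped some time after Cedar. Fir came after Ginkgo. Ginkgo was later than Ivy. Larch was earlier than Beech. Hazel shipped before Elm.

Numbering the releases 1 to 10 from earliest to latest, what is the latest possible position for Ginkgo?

9

Ginkgo must come before Fir — 1 release forced after it.
Everything else can be placed before Ginkgo in some valid order, so Ginkgo can sit as late as position 10 − 1 = 9.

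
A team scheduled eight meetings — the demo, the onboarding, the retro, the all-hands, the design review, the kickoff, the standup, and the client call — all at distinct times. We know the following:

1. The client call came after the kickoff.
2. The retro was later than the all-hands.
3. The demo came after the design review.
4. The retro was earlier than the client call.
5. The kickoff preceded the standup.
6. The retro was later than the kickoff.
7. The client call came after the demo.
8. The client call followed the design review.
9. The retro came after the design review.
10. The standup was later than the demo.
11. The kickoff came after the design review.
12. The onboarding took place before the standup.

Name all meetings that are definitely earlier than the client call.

the all-hands, the demo, the design review, the kickoff, the retro

Directly stated before the client call: the demo, the design review, the kickoff, and the retro.
The all-hands reaches the client call via the all-hands → the retro → the client call.
No chain forces the onboarding (or any of the others) ahead of the client call.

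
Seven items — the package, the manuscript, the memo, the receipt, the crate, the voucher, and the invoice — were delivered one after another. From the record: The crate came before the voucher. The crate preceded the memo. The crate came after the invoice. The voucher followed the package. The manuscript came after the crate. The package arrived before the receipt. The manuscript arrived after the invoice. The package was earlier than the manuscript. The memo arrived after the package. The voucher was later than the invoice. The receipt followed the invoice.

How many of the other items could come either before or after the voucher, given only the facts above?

Forced before the voucher: the crate, the invoice, and the package.
That leaves the manuscript, the memo, and the receipt with no forced order relative to the voucher — 3.

3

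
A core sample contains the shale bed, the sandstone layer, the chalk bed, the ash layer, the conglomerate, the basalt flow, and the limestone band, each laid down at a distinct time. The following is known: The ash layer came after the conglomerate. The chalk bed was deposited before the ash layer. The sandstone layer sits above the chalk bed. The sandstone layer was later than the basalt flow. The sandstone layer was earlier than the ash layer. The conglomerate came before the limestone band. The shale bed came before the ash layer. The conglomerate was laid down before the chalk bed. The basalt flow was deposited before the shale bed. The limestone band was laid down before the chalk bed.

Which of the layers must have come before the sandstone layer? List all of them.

the basalt flow, the chalk bed, the conglomerate, the limestone band

Directly stated before the sandstone layer: the basalt flow and the chalk bed.
The conglomerate reaches the sandstone layer via the conglomerate → the chalk bed → the sandstone layer.
The limestone band reaches the sandstone layer via the limestone band → the chalk bed → the sandstone layer.
No chain forces the ash layer (or any of the others) ahead of the sandstone layer.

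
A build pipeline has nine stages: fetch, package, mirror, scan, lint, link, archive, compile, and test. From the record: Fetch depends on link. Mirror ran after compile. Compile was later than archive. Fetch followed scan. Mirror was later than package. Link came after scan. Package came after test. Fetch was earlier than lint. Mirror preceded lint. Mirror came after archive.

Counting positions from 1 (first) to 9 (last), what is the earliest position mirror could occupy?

Archive, compile, package, and test must all come before mirror — 4 forced predecessors.
Nothing else is forced ahead of mirror, so its earliest slot is position 4 + 1 = 5.

5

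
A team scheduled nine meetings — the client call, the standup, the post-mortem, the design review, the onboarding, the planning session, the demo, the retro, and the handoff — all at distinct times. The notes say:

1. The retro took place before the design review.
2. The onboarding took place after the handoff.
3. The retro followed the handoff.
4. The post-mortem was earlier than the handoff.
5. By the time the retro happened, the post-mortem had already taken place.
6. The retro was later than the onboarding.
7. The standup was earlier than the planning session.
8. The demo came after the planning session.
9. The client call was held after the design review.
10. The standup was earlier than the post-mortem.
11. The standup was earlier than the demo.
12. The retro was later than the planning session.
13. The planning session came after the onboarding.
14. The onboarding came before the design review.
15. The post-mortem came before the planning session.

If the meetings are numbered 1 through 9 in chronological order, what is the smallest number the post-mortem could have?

The standup must come before the post-mortem — 1 forced predecessor.
Nothing else is forced ahead of the post-mortem, so its earliest slot is position 1 + 1 = 2.

2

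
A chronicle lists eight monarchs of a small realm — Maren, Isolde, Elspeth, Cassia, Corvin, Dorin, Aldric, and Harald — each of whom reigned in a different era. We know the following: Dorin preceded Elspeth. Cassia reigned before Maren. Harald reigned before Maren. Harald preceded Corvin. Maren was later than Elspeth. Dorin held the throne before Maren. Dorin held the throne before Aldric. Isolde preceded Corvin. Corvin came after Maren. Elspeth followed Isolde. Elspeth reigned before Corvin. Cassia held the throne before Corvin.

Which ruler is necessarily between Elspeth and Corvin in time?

Tracing the constraints gives Elspeth → Maren → Corvin, so Maren sits after Elspeth and before Corvin.
No other ruler is forced both after Elspeth and before Corvin.

Maren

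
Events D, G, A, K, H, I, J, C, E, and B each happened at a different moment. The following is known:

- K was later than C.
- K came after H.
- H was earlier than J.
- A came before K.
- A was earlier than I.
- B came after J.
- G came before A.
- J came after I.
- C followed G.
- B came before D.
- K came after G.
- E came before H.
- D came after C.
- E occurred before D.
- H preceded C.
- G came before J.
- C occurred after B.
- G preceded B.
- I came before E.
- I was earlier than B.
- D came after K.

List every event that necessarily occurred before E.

A, G, I

Directly stated before E: I.
A reaches E via A → I → E.
G reaches E via G → A → I → E.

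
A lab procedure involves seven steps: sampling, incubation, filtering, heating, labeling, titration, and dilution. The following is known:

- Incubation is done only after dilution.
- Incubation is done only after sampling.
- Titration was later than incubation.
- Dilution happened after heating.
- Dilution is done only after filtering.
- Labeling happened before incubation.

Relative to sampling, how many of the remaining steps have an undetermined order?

Forced after sampling: incubation and titration.
That leaves dilution, filtering, heating, and labeling with no forced order relative to sampling — 4.

4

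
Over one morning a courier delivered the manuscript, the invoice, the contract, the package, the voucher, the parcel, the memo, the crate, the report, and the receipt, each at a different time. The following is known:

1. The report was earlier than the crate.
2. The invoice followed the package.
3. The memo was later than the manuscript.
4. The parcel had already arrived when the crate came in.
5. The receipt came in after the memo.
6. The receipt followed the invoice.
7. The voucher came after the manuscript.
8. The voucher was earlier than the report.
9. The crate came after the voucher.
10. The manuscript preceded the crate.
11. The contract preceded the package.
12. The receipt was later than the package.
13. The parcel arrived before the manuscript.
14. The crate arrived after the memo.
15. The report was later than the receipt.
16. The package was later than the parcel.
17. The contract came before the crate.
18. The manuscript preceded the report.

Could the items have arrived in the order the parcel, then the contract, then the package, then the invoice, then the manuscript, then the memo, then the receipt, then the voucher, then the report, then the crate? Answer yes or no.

Check each stated constraint against the proposed order — e.g. the contract is ahead of the crate; the parcel is ahead of the crate. Every pair is in the required order; nothing is violated.

yes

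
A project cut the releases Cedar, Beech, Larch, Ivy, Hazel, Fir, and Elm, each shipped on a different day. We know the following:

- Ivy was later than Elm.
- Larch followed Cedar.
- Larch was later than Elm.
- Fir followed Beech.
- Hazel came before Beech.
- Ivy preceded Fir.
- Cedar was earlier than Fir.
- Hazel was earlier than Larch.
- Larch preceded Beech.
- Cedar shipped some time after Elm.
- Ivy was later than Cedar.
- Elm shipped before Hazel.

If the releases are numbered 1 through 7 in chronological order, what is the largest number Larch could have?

Larch must come before Beech and Fir — 2 releases forced after it.
Everything else can be placed before Larch in some valid order, so Larch can sit as late as position 7 − 2 = 5.

5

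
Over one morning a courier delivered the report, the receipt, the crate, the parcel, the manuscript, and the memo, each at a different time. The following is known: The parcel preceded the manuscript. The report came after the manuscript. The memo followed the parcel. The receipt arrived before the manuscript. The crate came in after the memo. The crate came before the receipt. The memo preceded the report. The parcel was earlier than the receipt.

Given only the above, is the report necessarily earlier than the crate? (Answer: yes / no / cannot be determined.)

Tracing the constraints gives the crate → the receipt → the manuscript → the report, so the crate must come before the report.
That means the report cannot be before the crate.

no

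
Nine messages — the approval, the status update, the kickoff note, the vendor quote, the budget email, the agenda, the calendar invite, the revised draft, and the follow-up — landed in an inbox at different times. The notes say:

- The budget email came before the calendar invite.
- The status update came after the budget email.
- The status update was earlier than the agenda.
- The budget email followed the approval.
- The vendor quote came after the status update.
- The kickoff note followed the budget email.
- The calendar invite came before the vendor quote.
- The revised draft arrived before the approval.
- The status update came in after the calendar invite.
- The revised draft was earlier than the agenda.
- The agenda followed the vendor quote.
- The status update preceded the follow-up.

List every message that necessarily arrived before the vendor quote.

the approval, the budget email, the calendar invite, the revised draft, the status update

Directly stated before the vendor quote: the calendar invite and the status update.
The approval reaches the vendor quote via the approval → the budget email → the calendar invite → the vendor quote.
The budget email reaches the vendor quote via the budget email → the calendar invite → the vendor quote.
The revised draft reaches the vendor quote via the revised draft → the approval → the budget email → the calendar invite → the vendor quote.
No chain forces the follow-up (or any of the others) ahead of the vendor quote.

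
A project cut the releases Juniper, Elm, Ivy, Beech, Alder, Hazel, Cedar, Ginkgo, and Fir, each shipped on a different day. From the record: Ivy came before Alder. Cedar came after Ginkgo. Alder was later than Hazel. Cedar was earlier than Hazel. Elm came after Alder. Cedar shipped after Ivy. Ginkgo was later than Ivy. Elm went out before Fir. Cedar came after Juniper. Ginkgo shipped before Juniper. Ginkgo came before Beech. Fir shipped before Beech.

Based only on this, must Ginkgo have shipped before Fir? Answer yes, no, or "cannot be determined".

yes

Chain the constraints: Ginkgo → Cedar → Hazel → Alder → Elm → Fir. Each link is directly stated, so Ginkgo comes before Fir.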